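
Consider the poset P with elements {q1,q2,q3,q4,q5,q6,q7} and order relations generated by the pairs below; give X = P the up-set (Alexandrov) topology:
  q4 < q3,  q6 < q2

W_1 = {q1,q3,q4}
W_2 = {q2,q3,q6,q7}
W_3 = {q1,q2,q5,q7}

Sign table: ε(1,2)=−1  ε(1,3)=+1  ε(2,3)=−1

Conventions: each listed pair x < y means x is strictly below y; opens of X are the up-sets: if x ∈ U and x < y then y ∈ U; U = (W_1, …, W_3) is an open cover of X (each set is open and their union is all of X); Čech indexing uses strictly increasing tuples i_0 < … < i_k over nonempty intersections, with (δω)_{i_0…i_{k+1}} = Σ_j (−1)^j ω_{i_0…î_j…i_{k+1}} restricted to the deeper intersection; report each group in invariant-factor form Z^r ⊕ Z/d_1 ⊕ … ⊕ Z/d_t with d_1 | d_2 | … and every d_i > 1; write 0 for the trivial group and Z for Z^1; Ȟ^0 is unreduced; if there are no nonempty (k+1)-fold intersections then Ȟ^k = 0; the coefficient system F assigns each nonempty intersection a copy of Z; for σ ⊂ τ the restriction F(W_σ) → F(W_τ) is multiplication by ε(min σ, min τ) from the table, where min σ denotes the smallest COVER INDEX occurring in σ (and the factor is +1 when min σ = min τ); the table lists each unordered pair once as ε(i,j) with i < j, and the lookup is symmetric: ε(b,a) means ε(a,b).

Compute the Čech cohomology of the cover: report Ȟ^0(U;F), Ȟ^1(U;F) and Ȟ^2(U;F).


nonempty overlaps:
  W12={q3} W13={q1} W23={q2,q7}
C dims 3,3; δ0: rk 2, SNF 1^2
degree 0: 3−2−0 = 1 → Ȟ^0 ≅ Z
degree 1: 3−0−2 = 1 → Ȟ^1 ≅ Z
degree 2: 0−0−0 = 0 → Ȟ^2 ≅ 0

Ȟ^0 ≅ Z,  Ȟ^1 ≅ Z,  Ȟ^2 ≅ 0


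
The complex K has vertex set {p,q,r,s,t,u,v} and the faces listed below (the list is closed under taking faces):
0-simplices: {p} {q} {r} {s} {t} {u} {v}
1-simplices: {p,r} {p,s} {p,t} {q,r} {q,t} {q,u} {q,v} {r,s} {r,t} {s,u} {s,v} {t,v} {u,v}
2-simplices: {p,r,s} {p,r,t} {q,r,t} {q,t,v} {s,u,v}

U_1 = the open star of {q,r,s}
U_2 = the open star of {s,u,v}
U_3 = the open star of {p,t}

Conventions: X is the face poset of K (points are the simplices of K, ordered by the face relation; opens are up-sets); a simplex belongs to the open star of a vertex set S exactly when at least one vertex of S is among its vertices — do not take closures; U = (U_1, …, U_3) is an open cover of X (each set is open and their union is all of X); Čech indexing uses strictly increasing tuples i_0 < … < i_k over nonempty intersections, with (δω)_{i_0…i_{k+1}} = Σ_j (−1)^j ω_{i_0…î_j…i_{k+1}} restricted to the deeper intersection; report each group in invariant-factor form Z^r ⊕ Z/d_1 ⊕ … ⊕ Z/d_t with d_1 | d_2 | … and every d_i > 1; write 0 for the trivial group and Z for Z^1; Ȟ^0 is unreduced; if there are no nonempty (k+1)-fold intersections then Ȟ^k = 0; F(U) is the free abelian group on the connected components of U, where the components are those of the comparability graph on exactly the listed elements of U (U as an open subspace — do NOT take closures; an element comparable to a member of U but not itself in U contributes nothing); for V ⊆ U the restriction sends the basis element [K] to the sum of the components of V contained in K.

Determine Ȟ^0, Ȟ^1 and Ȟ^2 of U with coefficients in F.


intersection data:
  U1={{q},{r},{s},{p,r},{p,s},{q,r},{q,t},{q,u},{q,v},{r,s},{r,t},{s,u},{s,v},{p,r,s},{p,r,t},{q,r,t},{q,t,v},{s,u,v}} U2={{s},{u},{v},{p,s},{q,u},{q,v},{r,s},{s,u},{s,v},{t,v},{u,v},{p,r,s},{q,t,v},{s,u,v}} U3={{p},{t},{p,r},{p,s},{p,t},{q,t},{r,t},{t,v},{p,r,s},{p,r,t},{q,r,t},{q,t,v}}
  U12={{s},{p,s},{q,u},{q,v},{r,s},{s,u},{s,v},{p,r,s},{q,t,v},{s,u,v}} U13={{p,r},{p,s},{q,t},{r,t},{p,r,s},{p,r,t},{q,r,t},{q,t,v}} U23={{p,s},{t,v},{p,r,s},{q,t,v}}
  U123={{p,s},{p,r,s},{q,t,v}}
components per intersection:
  U1: {{q},{r},{s},{p,r},{p,s},{q,r},{q,t},{q,u},{q,v},{r,s},{r,t},{s,u},{s,v},{p,r,s},{p,r,t},{q,r,t},{q,t,v},{s,u,v}}
  U2: {{s},{u},{v},{p,s},{q,u},{q,v},{r,s},{s,u},{s,v},{t,v},{u,v},{p,r,s},{q,t,v},{s,u,v}}
  U3: {{p},{t},{p,r},{p,s},{p,t},{q,t},{r,t},{t,v},{p,r,s},{p,r,t},{q,r,t},{q,t,v}}
  U12: {{s},{p,s},{r,s},{s,u},{s,v},{p,r,s},{s,u,v}} {{q,u}} {{q,v},{q,t,v}}
  U13: {{p,r},{p,s},{q,t},{r,t},{p,r,s},{p,r,t},{q,r,t},{q,t,v}}
  U23: {{p,s},{p,r,s}} {{t,v},{q,t,v}}
  U123: {{p,s},{p,r,s}} {{q,t,v}}
C dims 3,6,2; δ0: rk 2, SNF 1^2; δ1: rk 2, SNF 1^2
Ȟ^0 = (3 − 2) − 0 = 1, so Ȟ^0 ≅ Z
Ȟ^1 = (6 − 2) − 2 = 2, so Ȟ^1 ≅ Z^2
Ȟ^2 = (2 − 0) − 2 = 0, so Ȟ^2 ≅ 0

Ȟ^0(U;F) ≅ Z; Ȟ^1(U;F) ≅ Z^2; Ȟ^2(U;F) ≅ 0


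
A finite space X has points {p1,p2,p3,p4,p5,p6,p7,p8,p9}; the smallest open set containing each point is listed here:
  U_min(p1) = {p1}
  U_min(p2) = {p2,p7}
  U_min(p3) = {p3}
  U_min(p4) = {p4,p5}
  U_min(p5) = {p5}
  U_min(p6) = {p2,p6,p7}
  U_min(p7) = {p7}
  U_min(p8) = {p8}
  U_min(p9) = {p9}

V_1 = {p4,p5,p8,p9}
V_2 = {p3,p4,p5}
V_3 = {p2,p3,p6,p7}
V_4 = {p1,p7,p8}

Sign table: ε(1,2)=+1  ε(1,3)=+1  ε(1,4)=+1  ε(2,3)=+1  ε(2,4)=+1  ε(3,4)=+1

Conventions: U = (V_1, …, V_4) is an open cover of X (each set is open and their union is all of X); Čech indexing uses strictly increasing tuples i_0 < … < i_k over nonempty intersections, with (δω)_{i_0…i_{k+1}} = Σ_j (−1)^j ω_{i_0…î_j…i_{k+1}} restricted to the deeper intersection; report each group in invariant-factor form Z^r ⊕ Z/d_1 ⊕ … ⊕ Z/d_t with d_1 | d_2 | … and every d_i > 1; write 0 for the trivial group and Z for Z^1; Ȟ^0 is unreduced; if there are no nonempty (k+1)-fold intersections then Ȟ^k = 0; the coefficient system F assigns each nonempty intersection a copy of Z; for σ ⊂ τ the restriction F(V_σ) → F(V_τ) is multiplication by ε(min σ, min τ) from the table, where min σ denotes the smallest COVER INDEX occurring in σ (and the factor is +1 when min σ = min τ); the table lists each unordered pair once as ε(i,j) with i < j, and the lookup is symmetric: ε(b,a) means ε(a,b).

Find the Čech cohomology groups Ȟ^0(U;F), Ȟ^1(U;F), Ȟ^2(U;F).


Ȟ^0 ≅ Z, Ȟ^1 ≅ Z, Ȟ^2 ≅ 0

cover nerve:
  V12={p4,p5} V14={p8} V23={p3} V34={p7}
C dims 4,4; δ0: rk 3, SNF 1^3
Ȟ^0: (4−3)−0=1 ⇒ Z
Ȟ^1: (4−0)−3=1 ⇒ Z
Ȟ^2: (0−0)−0=0 ⇒ 0


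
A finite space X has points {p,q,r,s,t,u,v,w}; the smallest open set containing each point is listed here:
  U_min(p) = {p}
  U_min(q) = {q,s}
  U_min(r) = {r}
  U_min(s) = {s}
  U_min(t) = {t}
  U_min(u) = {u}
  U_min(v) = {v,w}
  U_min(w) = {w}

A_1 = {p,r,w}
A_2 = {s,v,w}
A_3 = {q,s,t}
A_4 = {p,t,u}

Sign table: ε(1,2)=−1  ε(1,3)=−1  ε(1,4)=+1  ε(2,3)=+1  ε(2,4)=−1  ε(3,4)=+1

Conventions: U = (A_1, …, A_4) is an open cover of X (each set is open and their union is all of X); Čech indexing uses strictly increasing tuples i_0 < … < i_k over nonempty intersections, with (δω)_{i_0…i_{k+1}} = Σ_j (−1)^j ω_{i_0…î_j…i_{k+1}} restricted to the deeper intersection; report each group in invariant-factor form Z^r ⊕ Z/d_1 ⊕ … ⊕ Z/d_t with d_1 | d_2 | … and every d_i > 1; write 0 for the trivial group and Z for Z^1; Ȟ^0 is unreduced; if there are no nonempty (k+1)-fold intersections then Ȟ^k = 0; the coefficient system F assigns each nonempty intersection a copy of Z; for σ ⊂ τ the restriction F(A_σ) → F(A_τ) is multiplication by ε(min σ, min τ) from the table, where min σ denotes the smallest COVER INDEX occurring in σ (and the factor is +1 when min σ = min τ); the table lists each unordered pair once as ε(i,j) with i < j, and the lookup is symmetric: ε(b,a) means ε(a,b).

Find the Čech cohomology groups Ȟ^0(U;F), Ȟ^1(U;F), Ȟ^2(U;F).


Ȟ^0 = 0; Ȟ^1 = Z/2; Ȟ^2 = 0

cover nerve:
  A12={w} A14={p} A23={s} A34={t}
C dims 4,4; δ0: rk 4, SNF 1^3·2
Ȟ^0: (4−4)−0=0 ⇒ 0
Ȟ^1: (4−0)−4=0 plus torsion [2] ⇒ Z/2
Ȟ^2: (0−0)−0=0 ⇒ 0


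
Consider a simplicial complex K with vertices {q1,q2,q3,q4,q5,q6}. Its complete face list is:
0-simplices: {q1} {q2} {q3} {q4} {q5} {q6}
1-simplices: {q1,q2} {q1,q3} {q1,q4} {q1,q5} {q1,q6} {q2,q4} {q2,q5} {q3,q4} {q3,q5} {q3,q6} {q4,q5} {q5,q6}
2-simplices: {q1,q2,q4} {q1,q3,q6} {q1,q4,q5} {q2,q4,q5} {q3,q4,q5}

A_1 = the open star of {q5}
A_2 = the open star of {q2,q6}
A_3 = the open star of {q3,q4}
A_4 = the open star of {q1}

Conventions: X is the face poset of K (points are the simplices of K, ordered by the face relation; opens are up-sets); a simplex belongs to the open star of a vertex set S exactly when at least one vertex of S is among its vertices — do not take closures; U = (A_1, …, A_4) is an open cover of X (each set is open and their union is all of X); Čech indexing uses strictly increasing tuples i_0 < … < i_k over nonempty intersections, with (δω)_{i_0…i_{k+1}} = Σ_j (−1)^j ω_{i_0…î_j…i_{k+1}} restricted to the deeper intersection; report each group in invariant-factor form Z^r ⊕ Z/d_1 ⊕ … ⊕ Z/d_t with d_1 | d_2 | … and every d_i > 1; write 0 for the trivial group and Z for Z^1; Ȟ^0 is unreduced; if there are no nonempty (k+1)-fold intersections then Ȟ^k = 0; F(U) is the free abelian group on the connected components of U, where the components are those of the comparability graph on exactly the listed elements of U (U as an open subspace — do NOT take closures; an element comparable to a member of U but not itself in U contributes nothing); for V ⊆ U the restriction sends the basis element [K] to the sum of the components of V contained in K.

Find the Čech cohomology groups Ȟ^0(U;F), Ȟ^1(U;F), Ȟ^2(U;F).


Ȟ^0 = Z,  Ȟ^1 = Z^2,  Ȟ^2 = 0

intersection data:
  A1={{q5},{q1,q5},{q2,q5},{q3,q5},{q4,q5},{q5,q6},{q1,q4,q5},{q2,q4,q5},{q3,q4,q5}} A2={{q2},{q6},{q1,q2},{q1,q6},{q2,q4},{q2,q5},{q3,q6},{q5,q6},{q1,q2,q4},{q1,q3,q6},{q2,q4,q5}} A3={{q3},{q4},{q1,q3},{q1,q4},{q2,q4},{q3,q4},{q3,q5},{q3,q6},{q4,q5},{q1,q2,q4},{q1,q3,q6},{q1,q4,q5},{q2,q4,q5},{q3,q4,q5}} A4={{q1},{q1,q2},{q1,q3},{q1,q4},{q1,q5},{q1,q6},{q1,q2,q4},{q1,q3,q6},{q1,q4,q5}}
  A12={{q2,q5},{q5,q6},{q2,q4,q5}} A13={{q3,q5},{q4,q5},{q1,q4,q5},{q2,q4,q5},{q3,q4,q5}} A14={{q1,q5},{q1,q4,q5}} A23={{q2,q4},{q3,q6},{q1,q2,q4},{q1,q3,q6},{q2,q4,q5}} A24={{q1,q2},{q1,q6},{q1,q2,q4},{q1,q3,q6}} A34={{q1,q3},{q1,q4},{q1,q2,q4},{q1,q3,q6},{q1,q4,q5}}
  A123={{q2,q4,q5}} A134={{q1,q4,q5}} A234={{q1,q2,q4},{q1,q3,q6}}
components per intersection:
  A1: {{q5},{q1,q5},{q2,q5},{q3,q5},{q4,q5},{q5,q6},{q1,q4,q5},{q2,q4,q5},{q3,q4,q5}}
  A2: {{q2},{q1,q2},{q2,q4},{q2,q5},{q1,q2,q4},{q2,q4,q5}} {{q6},{q1,q6},{q3,q6},{q5,q6},{q1,q3,q6}}
  A3: {{q3},{q4},{q1,q3},{q1,q4},{q2,q4},{q3,q4},{q3,q5},{q3,q6},{q4,q5},{q1,q2,q4},{q1,q3,q6},{q1,q4,q5},{q2,q4,q5},{q3,q4,q5}}
  A4: {{q1},{q1,q2},{q1,q3},{q1,q4},{q1,q5},{q1,q6},{q1,q2,q4},{q1,q3,q6},{q1,q4,q5}}
  A12: {{q2,q5},{q2,q4,q5}} {{q5,q6}}
  A13: {{q3,q5},{q4,q5},{q1,q4,q5},{q2,q4,q5},{q3,q4,q5}}
  A14: {{q1,q5},{q1,q4,q5}}
  A23: {{q2,q4},{q1,q2,q4},{q2,q4,q5}} {{q3,q6},{q1,q3,q6}}
  A24: {{q1,q2},{q1,q2,q4}} {{q1,q6},{q1,q3,q6}}
  A34: {{q1,q3},{q1,q3,q6}} {{q1,q4},{q1,q2,q4},{q1,q4,q5}}
  A123: {{q2,q4,q5}}
  A134: {{q1,q4,q5}}
  A234: {{q1,q2,q4}} {{q1,q3,q6}}
C dims 5,10,4; δ0: rk 4, SNF 1^4; δ1: rk 4, SNF 1^4
Ȟ^0 = (5 − 4) − 0 = 1, so Ȟ^0 ≅ Z
Ȟ^1 = (10 − 4) − 4 = 2, so Ȟ^1 ≅ Z^2
Ȟ^2 = (4 − 0) − 4 = 0, so Ȟ^2 ≅ 0


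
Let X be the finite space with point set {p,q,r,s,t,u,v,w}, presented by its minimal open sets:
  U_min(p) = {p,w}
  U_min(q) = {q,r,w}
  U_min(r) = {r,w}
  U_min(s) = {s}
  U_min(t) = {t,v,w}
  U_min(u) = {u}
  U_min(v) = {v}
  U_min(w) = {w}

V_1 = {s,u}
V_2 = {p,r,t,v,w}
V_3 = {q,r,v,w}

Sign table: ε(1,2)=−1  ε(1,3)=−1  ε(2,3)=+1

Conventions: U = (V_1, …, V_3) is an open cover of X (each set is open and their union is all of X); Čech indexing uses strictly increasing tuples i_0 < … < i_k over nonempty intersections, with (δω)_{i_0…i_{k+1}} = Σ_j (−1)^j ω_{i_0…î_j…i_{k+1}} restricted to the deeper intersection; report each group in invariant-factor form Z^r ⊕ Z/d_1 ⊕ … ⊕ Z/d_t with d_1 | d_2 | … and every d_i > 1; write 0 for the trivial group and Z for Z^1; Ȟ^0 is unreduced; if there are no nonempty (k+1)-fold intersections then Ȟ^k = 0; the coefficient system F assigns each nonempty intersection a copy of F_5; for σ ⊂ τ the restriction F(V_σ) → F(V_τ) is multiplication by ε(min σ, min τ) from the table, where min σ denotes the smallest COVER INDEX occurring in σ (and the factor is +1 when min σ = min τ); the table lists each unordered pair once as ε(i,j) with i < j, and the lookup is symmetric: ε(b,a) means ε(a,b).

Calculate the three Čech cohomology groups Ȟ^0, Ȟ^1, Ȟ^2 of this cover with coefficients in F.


nerve simplices:
  V23={r,v,w}
C dims 3,1; δ0: rk_F5 1
degree 0: 3−1−0 = 2 → Ȟ^0 ≅ Z/5 ⊕ Z/5
degree 1: 1−0−1 = 0 → Ȟ^1 ≅ 0
degree 2: 0−0−0 = 0 → Ȟ^2 ≅ 0

Ȟ^0(U;F) ≅ Z/5 ⊕ Z/5, Ȟ^1(U;F) ≅ 0, Ȟ^2(U;F) ≅ 0


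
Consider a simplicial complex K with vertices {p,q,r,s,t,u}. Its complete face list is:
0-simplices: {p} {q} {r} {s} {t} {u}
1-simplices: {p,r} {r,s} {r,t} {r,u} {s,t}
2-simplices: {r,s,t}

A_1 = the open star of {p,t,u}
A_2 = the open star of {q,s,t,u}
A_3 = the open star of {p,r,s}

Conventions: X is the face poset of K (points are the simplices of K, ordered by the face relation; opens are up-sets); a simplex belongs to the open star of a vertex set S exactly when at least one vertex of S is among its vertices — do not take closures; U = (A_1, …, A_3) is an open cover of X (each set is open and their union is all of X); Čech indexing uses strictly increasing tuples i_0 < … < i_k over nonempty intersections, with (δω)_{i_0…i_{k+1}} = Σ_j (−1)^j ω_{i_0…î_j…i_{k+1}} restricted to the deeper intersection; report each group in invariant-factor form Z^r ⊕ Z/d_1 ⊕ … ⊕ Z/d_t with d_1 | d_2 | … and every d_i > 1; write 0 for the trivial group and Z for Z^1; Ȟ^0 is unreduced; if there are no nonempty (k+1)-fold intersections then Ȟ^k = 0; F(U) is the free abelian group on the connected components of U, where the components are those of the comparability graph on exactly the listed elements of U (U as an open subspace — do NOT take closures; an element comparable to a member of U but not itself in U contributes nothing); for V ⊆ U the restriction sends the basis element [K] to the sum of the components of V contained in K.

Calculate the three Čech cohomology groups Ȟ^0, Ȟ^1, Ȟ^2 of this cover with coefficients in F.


Ȟ^0 ≅ Z^2,  Ȟ^1 ≅ 0,  Ȟ^2 ≅ 0

nonempty overlaps:
  A1={{p},{t},{u},{p,r},{r,t},{r,u},{s,t},{r,s,t}} A2={{q},{s},{t},{u},{r,s},{r,t},{r,u},{s,t},{r,s,t}} A3={{p},{r},{s},{p,r},{r,s},{r,t},{r,u},{s,t},{r,s,t}}
  A12={{t},{u},{r,t},{r,u},{s,t},{r,s,t}} A13={{p},{p,r},{r,t},{r,u},{s,t},{r,s,t}} A23={{s},{r,s},{r,t},{r,u},{s,t},{r,s,t}}
  A123={{r,t},{r,u},{s,t},{r,s,t}}
components per intersection:
  A1: {{p},{p,r}} {{t},{r,t},{s,t},{r,s,t}} {{u},{r,u}}
  A2: {{q}} {{s},{t},{r,s},{r,t},{s,t},{r,s,t}} {{u},{r,u}}
  A3: {{p},{r},{s},{p,r},{r,s},{r,t},{r,u},{s,t},{r,s,t}}
  A12: {{t},{r,t},{s,t},{r,s,t}} {{u},{r,u}}
  A13: {{p},{p,r}} {{r,t},{s,t},{r,s,t}} {{r,u}}
  A23: {{s},{r,s},{r,t},{s,t},{r,s,t}} {{r,u}}
  A123: {{r,t},{s,t},{r,s,t}} {{r,u}}
C dims 7,7,2; δ0: rk 5, SNF 1^5; δ1: rk 2, SNF 1^2
degree 0: 7−5−0 = 2 → Ȟ^0 ≅ Z^2
degree 1: 7−2−5 = 0 → Ȟ^1 ≅ 0
degree 2: 2−0−2 = 0 → Ȟ^2 ≅ 0


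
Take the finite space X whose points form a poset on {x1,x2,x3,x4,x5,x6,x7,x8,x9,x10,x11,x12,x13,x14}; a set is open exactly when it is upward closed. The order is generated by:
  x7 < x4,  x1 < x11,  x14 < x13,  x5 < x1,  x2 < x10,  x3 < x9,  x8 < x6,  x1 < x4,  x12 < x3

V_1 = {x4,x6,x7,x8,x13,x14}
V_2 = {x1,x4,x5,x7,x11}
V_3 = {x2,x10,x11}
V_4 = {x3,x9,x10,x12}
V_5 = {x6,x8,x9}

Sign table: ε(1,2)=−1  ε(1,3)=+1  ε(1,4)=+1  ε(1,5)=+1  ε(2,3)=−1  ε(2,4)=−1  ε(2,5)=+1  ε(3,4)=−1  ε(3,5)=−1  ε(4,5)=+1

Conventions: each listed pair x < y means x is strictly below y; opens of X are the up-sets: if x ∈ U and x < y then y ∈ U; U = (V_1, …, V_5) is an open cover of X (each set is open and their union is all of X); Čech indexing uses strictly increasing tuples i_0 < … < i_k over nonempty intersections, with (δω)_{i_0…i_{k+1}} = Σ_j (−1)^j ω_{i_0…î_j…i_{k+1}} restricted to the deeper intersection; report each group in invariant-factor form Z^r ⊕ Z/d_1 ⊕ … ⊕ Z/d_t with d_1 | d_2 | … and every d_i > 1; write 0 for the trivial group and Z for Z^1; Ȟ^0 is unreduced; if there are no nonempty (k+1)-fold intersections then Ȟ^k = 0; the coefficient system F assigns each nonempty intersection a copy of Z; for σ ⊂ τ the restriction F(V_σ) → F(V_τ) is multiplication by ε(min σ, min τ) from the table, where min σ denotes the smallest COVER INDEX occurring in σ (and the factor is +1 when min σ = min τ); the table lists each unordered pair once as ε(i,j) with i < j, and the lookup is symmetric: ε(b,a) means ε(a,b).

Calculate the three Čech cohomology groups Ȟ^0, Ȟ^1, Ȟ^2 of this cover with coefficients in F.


nonempty intersections:
  V12={x4,x7} V15={x6,x8} V23={x11} V34={x10} V45={x9}
C dims 5,5; δ0: rk 5, SNF 1^4·2
Ȟ^0: (5−5)−0=0 ⇒ 0
Ȟ^1: (5−0)−5=0 plus torsion [2] ⇒ Z/2
Ȟ^2: (0−0)−0=0 ⇒ 0

Ȟ^0(U;F) ≅ 0; Ȟ^1(U;F) ≅ Z/2; Ȟ^2(U;F) ≅ 0


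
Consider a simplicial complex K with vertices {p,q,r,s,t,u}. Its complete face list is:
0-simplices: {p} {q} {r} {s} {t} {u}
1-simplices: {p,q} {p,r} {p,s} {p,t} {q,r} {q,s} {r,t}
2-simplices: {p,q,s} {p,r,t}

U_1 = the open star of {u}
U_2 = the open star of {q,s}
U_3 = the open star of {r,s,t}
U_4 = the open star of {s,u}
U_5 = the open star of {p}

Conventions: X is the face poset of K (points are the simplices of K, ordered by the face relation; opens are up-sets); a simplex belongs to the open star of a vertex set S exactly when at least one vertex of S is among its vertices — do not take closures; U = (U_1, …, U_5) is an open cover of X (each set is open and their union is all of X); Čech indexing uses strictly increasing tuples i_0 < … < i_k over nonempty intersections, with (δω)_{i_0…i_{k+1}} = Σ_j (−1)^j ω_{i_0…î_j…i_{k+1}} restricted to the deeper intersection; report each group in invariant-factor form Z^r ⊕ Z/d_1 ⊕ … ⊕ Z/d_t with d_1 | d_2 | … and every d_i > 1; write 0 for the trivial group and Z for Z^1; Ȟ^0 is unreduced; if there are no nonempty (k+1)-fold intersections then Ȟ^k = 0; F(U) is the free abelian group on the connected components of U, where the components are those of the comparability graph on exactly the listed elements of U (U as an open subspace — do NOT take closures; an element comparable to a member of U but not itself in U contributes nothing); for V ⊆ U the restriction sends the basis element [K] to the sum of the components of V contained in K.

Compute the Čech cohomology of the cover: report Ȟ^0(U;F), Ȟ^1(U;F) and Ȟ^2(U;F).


Ȟ^0 = Z^2,  Ȟ^1 = Z,  Ȟ^2 = 0

nerve of the cover:
  U1={{u}} U2={{q},{s},{p,q},{p,s},{q,r},{q,s},{p,q,s}} U3={{r},{s},{t},{p,r},{p,s},{p,t},{q,r},{q,s},{r,t},{p,q,s},{p,r,t}} U4={{s},{u},{p,s},{q,s},{p,q,s}} U5={{p},{p,q},{p,r},{p,s},{p,t},{p,q,s},{p,r,t}}
  U14={{u}} U23={{s},{p,s},{q,r},{q,s},{p,q,s}} U24={{s},{p,s},{q,s},{p,q,s}} U25={{p,q},{p,s},{p,q,s}} U34={{s},{p,s},{q,s},{p,q,s}} U35={{p,r},{p,s},{p,t},{p,q,s},{p,r,t}} U45={{p,s},{p,q,s}}
  U234={{s},{p,s},{q,s},{p,q,s}} U235={{p,s},{p,q,s}} U245={{p,s},{p,q,s}} U345={{p,s},{p,q,s}}
  U2345={{p,s},{p,q,s}}
components per intersection:
  U1: {{u}}
  U2: {{q},{s},{p,q},{p,s},{q,r},{q,s},{p,q,s}}
  U3: {{r},{t},{p,r},{p,t},{q,r},{r,t},{p,r,t}} {{s},{p,s},{q,s},{p,q,s}}
  U4: {{s},{p,s},{q,s},{p,q,s}} {{u}}
  U5: {{p},{p,q},{p,r},{p,s},{p,t},{p,q,s},{p,r,t}}
  U14: {{u}}
  U23: {{s},{p,s},{q,s},{p,q,s}} {{q,r}}
  U24: {{s},{p,s},{q,s},{p,q,s}}
  U25: {{p,q},{p,s},{p,q,s}}
  U34: {{s},{p,s},{q,s},{p,q,s}}
  U35: {{p,r},{p,t},{p,r,t}} {{p,s},{p,q,s}}
  U45: {{p,s},{p,q,s}}
  U234: {{s},{p,s},{q,s},{p,q,s}}
  U235: {{p,s},{p,q,s}}
  U245: {{p,s},{p,q,s}}
  U345: {{p,s},{p,q,s}}
  U2345: {{p,s},{p,q,s}}
C dims 7,9,4,1; δ0: rk 5, SNF 1^5; δ1: rk 3, SNF 1^3; δ2: rk 1, SNF 1^1
Ȟ^0 = (7 − 5) − 0 = 2, so Ȟ^0 ≅ Z^2
Ȟ^1 = (9 − 3) − 5 = 1, so Ȟ^1 ≅ Z
Ȟ^2 = (4 − 1) − 3 = 0, so Ȟ^2 ≅ 0


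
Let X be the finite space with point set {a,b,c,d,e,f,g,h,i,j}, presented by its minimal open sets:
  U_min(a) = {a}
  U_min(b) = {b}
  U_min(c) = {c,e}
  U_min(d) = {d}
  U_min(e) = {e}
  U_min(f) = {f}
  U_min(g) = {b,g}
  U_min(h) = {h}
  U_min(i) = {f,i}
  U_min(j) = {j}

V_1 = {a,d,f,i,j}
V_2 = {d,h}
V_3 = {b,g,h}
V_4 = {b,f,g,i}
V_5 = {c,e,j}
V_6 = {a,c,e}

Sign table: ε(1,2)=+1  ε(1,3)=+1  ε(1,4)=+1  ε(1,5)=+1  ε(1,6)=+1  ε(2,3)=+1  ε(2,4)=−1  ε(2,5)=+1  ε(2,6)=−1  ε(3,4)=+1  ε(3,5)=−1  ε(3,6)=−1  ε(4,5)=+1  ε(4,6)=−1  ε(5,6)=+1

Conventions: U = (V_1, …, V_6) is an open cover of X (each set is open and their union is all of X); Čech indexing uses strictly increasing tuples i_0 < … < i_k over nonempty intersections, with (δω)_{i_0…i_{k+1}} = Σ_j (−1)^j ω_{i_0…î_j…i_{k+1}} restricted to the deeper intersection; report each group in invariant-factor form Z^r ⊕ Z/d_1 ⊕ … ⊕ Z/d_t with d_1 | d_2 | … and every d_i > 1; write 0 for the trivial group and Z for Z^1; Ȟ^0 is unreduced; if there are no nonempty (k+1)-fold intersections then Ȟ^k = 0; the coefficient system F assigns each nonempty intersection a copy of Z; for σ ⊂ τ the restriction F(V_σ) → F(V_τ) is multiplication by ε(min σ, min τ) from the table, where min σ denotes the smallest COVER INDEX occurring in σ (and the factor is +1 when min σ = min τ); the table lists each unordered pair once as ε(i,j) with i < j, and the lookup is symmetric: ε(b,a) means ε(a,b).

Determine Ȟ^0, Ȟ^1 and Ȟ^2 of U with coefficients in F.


nerve simplices:
  V12={d} V14={f,i} V15={j} V16={a} V23={h} V34={b,g} V56={c,e}
C dims 6,7; δ0: rk 5, SNF 1^5
degree 0: 6−5−0 = 1 → Ȟ^0 ≅ Z
degree 1: 7−0−5 = 2 → Ȟ^1 ≅ Z^2
degree 2: 0−0−0 = 0 → Ȟ^2 ≅ 0

Ȟ^0(U;F) ≅ Z, Ȟ^1(U;F) ≅ Z^2 and Ȟ^2(U;F) ≅ 0


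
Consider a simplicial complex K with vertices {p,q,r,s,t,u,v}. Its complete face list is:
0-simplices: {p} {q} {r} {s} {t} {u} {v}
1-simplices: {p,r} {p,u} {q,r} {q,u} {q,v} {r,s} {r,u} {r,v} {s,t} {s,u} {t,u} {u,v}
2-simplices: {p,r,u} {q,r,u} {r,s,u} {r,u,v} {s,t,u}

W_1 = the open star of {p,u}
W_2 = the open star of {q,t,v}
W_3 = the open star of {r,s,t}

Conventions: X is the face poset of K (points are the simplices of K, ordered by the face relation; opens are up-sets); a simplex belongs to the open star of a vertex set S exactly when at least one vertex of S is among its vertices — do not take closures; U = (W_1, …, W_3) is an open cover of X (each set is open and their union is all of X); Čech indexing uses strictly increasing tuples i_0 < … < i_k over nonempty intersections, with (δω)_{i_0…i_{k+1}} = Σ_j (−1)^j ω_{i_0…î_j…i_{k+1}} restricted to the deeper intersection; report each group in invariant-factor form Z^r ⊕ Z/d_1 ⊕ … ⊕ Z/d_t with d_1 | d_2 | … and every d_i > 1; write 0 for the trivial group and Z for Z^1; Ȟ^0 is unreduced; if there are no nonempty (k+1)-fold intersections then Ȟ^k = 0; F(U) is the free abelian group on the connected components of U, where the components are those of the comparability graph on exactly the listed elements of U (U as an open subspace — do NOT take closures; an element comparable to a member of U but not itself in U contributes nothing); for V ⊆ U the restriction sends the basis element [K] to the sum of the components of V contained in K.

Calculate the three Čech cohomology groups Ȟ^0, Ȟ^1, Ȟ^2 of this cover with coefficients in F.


nerve simplices:
  W1={{p},{u},{p,r},{p,u},{q,u},{r,u},{s,u},{t,u},{u,v},{p,r,u},{q,r,u},{r,s,u},{r,u,v},{s,t,u}} W2={{q},{t},{v},{q,r},{q,u},{q,v},{r,v},{s,t},{t,u},{u,v},{q,r,u},{r,u,v},{s,t,u}} W3={{r},{s},{t},{p,r},{q,r},{r,s},{r,u},{r,v},{s,t},{s,u},{t,u},{p,r,u},{q,r,u},{r,s,u},{r,u,v},{s,t,u}}
  W12={{q,u},{t,u},{u,v},{q,r,u},{r,u,v},{s,t,u}} W13={{p,r},{r,u},{s,u},{t,u},{p,r,u},{q,r,u},{r,s,u},{r,u,v},{s,t,u}} W23={{t},{q,r},{r,v},{s,t},{t,u},{q,r,u},{r,u,v},{s,t,u}}
  W123={{t,u},{q,r,u},{r,u,v},{s,t,u}}
components per intersection:
  W1: {{p},{u},{p,r},{p,u},{q,u},{r,u},{s,u},{t,u},{u,v},{p,r,u},{q,r,u},{r,s,u},{r,u,v},{s,t,u}}
  W2: {{q},{v},{q,r},{q,u},{q,v},{r,v},{u,v},{q,r,u},{r,u,v}} {{t},{s,t},{t,u},{s,t,u}}
  W3: {{r},{s},{t},{p,r},{q,r},{r,s},{r,u},{r,v},{s,t},{s,u},{t,u},{p,r,u},{q,r,u},{r,s,u},{r,u,v},{s,t,u}}
  W12: {{q,u},{q,r,u}} {{t,u},{s,t,u}} {{u,v},{r,u,v}}
  W13: {{p,r},{r,u},{s,u},{t,u},{p,r,u},{q,r,u},{r,s,u},{r,u,v},{s,t,u}}
  W23: {{t},{s,t},{t,u},{s,t,u}} {{q,r},{q,r,u}} {{r,v},{r,u,v}}
  W123: {{t,u},{s,t,u}} {{q,r,u}} {{r,u,v}}
C dims 4,7,3; δ0: rk 3, SNF 1^3; δ1: rk 3, SNF 1^3
degree 0: 4−3−0 = 1 → Ȟ^0 ≅ Z
degree 1: 7−3−3 = 1 → Ȟ^1 ≅ Z
degree 2: 3−0−3 = 0 → Ȟ^2 ≅ 0

Ȟ^0 = Z; Ȟ^1 = Z; Ȟ^2 = 0


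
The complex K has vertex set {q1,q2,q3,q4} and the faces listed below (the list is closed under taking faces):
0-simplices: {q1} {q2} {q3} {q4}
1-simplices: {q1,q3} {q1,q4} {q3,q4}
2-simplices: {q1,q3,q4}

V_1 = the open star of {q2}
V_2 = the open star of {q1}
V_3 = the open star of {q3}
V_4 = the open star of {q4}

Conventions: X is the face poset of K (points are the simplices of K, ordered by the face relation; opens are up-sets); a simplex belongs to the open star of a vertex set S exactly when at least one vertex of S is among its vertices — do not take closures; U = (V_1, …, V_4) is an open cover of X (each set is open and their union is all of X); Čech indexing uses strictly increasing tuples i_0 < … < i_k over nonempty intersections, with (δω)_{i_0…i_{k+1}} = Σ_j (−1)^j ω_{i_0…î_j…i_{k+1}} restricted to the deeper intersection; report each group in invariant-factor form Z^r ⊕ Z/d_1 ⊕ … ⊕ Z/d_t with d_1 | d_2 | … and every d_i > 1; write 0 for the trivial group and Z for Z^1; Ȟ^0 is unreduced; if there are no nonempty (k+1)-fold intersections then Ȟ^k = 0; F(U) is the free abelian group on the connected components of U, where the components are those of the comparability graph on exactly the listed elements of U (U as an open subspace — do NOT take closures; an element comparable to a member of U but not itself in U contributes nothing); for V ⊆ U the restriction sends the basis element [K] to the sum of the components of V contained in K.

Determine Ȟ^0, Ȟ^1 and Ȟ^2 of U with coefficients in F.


intersection data:
  V1={{q2}} V2={{q1},{q1,q3},{q1,q4},{q1,q3,q4}} V3={{q3},{q1,q3},{q3,q4},{q1,q3,q4}} V4={{q4},{q1,q4},{q3,q4},{q1,q3,q4}}
  V23={{q1,q3},{q1,q3,q4}} V24={{q1,q4},{q1,q3,q4}} V34={{q3,q4},{q1,q3,q4}}
  V234={{q1,q3,q4}}
components per intersection:
  V1: {{q2}}
  V2: {{q1},{q1,q3},{q1,q4},{q1,q3,q4}}
  V3: {{q3},{q1,q3},{q3,q4},{q1,q3,q4}}
  V4: {{q4},{q1,q4},{q3,q4},{q1,q3,q4}}
  V23: {{q1,q3},{q1,q3,q4}}
  V24: {{q1,q4},{q1,q3,q4}}
  V34: {{q3,q4},{q1,q3,q4}}
  V234: {{q1,q3,q4}}
C dims 4,3,1; δ0: rk 2, SNF 1^2; δ1: rk 1, SNF 1^1
Ȟ^0 = (4 − 2) − 0 = 2, so Ȟ^0 ≅ Z^2
Ȟ^1 = (3 − 1) − 2 = 0, so Ȟ^1 ≅ 0
Ȟ^2 = (1 − 0) − 1 = 0, so Ȟ^2 ≅ 0

Ȟ^0 = Z^2; Ȟ^1 = 0; Ȟ^2 = 0


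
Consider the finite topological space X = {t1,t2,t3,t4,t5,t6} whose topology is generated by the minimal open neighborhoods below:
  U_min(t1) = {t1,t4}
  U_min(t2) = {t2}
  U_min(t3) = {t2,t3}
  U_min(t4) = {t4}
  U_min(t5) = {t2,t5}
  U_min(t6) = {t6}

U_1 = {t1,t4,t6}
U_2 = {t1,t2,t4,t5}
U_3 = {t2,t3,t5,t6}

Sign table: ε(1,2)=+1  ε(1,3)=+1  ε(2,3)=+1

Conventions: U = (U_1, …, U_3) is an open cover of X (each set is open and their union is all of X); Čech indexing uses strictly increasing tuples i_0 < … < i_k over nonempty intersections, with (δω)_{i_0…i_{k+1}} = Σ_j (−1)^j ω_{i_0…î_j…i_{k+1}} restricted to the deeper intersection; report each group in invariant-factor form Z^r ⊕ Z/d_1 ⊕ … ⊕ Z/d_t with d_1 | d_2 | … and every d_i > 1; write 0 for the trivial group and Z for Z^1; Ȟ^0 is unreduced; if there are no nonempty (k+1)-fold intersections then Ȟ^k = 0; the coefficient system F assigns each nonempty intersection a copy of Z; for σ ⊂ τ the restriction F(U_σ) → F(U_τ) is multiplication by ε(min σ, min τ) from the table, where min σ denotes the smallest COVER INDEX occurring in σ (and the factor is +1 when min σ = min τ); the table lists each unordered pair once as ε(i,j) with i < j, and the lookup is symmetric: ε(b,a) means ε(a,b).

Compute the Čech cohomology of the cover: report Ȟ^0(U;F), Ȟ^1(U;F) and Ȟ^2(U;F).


Ȟ^0 = Z,  Ȟ^1 = Z,  Ȟ^2 = 0

nerve simplices:
  U12={t1,t4} U13={t6} U23={t2,t5}
C dims 3,3; δ0: rk 2, SNF 1^2
degree 0: 3−2−0 = 1 → Ȟ^0 ≅ Z
degree 1: 3−0−2 = 1 → Ȟ^1 ≅ Z
degree 2: 0−0−0 = 0 → Ȟ^2 ≅ 0


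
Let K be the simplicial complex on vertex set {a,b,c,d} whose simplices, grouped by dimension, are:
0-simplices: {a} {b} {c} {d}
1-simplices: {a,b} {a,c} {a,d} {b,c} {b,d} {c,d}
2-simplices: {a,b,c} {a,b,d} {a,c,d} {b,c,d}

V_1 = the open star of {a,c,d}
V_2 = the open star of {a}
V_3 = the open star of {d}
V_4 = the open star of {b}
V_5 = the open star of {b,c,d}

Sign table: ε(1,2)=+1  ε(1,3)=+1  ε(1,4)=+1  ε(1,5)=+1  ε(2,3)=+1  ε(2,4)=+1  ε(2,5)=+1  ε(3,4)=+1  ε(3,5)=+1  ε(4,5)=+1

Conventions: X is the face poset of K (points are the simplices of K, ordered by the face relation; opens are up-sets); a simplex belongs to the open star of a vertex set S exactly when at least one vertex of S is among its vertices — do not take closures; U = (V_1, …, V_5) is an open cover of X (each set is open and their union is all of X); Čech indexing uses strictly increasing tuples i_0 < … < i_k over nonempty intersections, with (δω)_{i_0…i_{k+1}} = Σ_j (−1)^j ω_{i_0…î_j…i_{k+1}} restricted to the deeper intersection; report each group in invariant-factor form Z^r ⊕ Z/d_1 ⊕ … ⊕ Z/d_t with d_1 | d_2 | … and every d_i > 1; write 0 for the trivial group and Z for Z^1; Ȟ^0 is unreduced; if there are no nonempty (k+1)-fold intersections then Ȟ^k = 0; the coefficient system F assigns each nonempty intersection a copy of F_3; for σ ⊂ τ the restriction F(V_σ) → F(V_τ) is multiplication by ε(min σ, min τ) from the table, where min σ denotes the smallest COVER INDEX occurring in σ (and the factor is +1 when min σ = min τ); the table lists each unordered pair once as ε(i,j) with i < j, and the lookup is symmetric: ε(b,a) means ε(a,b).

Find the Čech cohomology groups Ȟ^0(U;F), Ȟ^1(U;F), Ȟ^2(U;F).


intersection data:
  V1={{a},{c},{d},{a,b},{a,c},{a,d},{b,c},{b,d},{c,d},{a,b,c},{a,b,d},{a,c,d},{b,c,d}} V2={{a},{a,b},{a,c},{a,d},{a,b,c},{a,b,d},{a,c,d}} V3={{d},{a,d},{b,d},{c,d},{a,b,d},{a,c,d},{b,c,d}} V4={{b},{a,b},{b,c},{b,d},{a,b,c},{a,b,d},{b,c,d}} V5={{b},{c},{d},{a,b},{a,c},{a,d},{b,c},{b,d},{c,d},{a,b,c},{a,b,d},{a,c,d},{b,c,d}}
  V12={{a},{a,b},{a,c},{a,d},{a,b,c},{a,b,d},{a,c,d}} V13={{d},{a,d},{b,d},{c,d},{a,b,d},{a,c,d},{b,c,d}} V14={{a,b},{b,c},{b,d},{a,b,c},{a,b,d},{b,c,d}} V15={{c},{d},{a,b},{a,c},{a,d},{b,c},{b,d},{c,d},{a,b,c},{a,b,d},{a,c,d},{b,c,d}} V23={{a,d},{a,b,d},{a,c,d}} V24={{a,b},{a,b,c},{a,b,d}} V25={{a,b},{a,c},{a,d},{a,b,c},{a,b,d},{a,c,d}} V34={{b,d},{a,b,d},{b,c,d}} V35={{d},{a,d},{b,d},{c,d},{a,b,d},{a,c,d},{b,c,d}} V45={{b},{a,b},{b,c},{b,d},{a,b,c},{a,b,d},{b,c,d}}
  V123={{a,d},{a,b,d},{a,c,d}} V124={{a,b},{a,b,c},{a,b,d}} V125={{a,b},{a,c},{a,d},{a,b,c},{a,b,d},{a,c,d}} V134={{b,d},{a,b,d},{b,c,d}} V135={{d},{a,d},{b,d},{c,d},{a,b,d},{a,c,d},{b,c,d}} V145={{a,b},{b,c},{b,d},{a,b,c},{a,b,d},{b,c,d}} V234={{a,b,d}} V235={{a,d},{a,b,d},{a,c,d}} V245={{a,b},{a,b,c},{a,b,d}} V345={{b,d},{a,b,d},{b,c,d}}
  V1234={{a,b,d}} V1235={{a,d},{a,b,d},{a,c,d}} V1245={{a,b},{a,b,c},{a,b,d}} V1345={{b,d},{a,b,d},{b,c,d}} V2345={{a,b,d}}
  V12345={{a,b,d}}
C dims 5,10,10,5; δ0: rk_F3 4; δ1: rk_F3 6; δ2: rk_F3 4
Ȟ^0 = (5 − 4) − 0 = 1, so Ȟ^0 ≅ Z/3
Ȟ^1 = (10 − 6) − 4 = 0, so Ȟ^1 ≅ 0
Ȟ^2 = (10 − 4) − 6 = 0, so Ȟ^2 ≅ 0

Ȟ^0 ≅ Z/3,  Ȟ^1 ≅ 0,  Ȟ^2 ≅ 0


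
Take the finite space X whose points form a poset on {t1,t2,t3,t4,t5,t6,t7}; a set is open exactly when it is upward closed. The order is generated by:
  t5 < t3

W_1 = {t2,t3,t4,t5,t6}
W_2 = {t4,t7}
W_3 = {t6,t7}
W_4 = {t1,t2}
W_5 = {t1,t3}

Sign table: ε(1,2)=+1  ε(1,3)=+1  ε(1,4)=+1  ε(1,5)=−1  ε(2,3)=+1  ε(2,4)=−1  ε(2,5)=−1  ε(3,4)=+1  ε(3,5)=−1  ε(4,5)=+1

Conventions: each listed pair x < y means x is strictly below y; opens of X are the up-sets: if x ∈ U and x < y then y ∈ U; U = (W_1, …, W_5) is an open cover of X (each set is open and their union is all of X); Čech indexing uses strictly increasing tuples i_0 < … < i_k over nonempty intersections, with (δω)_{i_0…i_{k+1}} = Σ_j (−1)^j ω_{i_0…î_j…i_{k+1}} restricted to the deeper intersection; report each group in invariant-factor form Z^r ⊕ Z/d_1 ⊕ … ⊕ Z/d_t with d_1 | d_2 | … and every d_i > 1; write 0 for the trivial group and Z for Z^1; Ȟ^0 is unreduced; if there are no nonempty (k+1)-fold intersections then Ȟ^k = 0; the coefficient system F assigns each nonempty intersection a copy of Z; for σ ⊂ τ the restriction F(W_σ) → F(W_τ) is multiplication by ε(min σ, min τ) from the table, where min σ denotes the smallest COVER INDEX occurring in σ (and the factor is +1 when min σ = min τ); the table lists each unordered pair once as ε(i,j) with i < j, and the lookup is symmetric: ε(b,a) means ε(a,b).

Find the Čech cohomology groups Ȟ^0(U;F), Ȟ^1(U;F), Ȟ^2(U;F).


nerve of the cover:
  W12={t4} W13={t6} W14={t2} W15={t3} W23={t7} W45={t1}
C dims 5,6; δ0: rk 5, SNF 1^4·2
Ȟ^0 = (5 − 5) − 0 = 0, so Ȟ^0 ≅ 0
Ȟ^1 = (6 − 0) − 5 = 1 plus torsion [2], so Ȟ^1 ≅ Z ⊕ Z/2
Ȟ^2 = (0 − 0) − 0 = 0, so Ȟ^2 ≅ 0

Ȟ^0 = 0; Ȟ^1 = Z ⊕ Z/2; Ȟ^2 = 0


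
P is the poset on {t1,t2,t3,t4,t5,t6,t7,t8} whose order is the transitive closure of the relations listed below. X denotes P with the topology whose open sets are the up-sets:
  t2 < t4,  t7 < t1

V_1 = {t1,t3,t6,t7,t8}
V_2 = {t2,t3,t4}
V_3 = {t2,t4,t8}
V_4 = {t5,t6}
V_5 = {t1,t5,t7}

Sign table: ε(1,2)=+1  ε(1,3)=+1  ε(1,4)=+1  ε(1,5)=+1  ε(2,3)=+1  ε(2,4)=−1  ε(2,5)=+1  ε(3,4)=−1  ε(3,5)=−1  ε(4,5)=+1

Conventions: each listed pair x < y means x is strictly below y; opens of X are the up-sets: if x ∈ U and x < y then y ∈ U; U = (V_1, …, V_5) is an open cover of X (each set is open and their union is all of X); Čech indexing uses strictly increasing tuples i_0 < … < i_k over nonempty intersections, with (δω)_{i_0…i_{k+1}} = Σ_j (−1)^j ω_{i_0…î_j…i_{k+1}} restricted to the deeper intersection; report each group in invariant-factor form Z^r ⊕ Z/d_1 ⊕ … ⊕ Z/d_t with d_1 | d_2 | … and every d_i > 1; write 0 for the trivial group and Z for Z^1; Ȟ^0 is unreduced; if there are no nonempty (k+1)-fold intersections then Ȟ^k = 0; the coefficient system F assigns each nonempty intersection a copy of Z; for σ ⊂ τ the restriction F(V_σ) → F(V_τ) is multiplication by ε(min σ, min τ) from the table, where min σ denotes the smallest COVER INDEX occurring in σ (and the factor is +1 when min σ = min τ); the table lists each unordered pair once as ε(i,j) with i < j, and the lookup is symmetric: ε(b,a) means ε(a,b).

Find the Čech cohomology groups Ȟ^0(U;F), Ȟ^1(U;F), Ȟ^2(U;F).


nerve of the cover:
  V12={t3} V13={t8} V14={t6} V15={t1,t7} V23={t2,t4} V45={t5}
C dims 5,6; δ0: rk 4, SNF 1^4
Ȟ^0 = (5 − 4) − 0 = 1, so Ȟ^0 ≅ Z
Ȟ^1 = (6 − 0) − 4 = 2, so Ȟ^1 ≅ Z^2
Ȟ^2 = (0 − 0) − 0 = 0, so Ȟ^2 ≅ 0

Ȟ^0 ≅ Z, Ȟ^1 ≅ Z^2 and Ȟ^2 ≅ 0


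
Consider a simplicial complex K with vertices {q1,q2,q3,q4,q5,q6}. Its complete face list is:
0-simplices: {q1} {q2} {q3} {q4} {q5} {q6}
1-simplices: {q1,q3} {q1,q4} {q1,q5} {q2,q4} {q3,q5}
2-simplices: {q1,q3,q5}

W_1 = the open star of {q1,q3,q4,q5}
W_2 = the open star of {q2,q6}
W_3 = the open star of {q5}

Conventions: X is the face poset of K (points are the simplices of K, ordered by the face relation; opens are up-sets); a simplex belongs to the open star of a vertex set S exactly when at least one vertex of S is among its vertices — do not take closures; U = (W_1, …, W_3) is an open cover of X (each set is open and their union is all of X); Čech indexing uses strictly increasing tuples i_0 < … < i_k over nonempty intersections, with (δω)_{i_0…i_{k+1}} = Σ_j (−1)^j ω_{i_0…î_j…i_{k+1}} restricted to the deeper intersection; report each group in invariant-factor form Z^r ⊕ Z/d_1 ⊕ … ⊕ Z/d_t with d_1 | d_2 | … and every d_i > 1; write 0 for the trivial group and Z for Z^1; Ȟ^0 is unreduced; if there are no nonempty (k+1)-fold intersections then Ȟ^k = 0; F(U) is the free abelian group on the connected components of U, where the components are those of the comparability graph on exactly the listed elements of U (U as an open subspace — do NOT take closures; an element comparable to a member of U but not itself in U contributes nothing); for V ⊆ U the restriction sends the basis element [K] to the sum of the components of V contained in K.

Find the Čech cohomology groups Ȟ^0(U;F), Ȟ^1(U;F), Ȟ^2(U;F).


nonempty intersections:
  W1={{q1},{q3},{q4},{q5},{q1,q3},{q1,q4},{q1,q5},{q2,q4},{q3,q5},{q1,q3,q5}} W2={{q2},{q6},{q2,q4}} W3={{q5},{q1,q5},{q3,q5},{q1,q3,q5}}
  W12={{q2,q4}} W13={{q5},{q1,q5},{q3,q5},{q1,q3,q5}}
components per intersection:
  W1: {{q1},{q3},{q4},{q5},{q1,q3},{q1,q4},{q1,q5},{q2,q4},{q3,q5},{q1,q3,q5}}
  W2: {{q2},{q2,q4}} {{q6}}
  W3: {{q5},{q1,q5},{q3,q5},{q1,q3,q5}}
  W12: {{q2,q4}}
  W13: {{q5},{q1,q5},{q3,q5},{q1,q3,q5}}
C dims 4,2; δ0: rk 2, SNF 1^2
Ȟ^0: (4−2)−0=2 ⇒ Z^2
Ȟ^1: (2−0)−2=0 ⇒ 0
Ȟ^2: (0−0)−0=0 ⇒ 0

Ȟ^0(U;F) ≅ Z^2, Ȟ^1(U;F) ≅ 0 and Ȟ^2(U;F) ≅ 0


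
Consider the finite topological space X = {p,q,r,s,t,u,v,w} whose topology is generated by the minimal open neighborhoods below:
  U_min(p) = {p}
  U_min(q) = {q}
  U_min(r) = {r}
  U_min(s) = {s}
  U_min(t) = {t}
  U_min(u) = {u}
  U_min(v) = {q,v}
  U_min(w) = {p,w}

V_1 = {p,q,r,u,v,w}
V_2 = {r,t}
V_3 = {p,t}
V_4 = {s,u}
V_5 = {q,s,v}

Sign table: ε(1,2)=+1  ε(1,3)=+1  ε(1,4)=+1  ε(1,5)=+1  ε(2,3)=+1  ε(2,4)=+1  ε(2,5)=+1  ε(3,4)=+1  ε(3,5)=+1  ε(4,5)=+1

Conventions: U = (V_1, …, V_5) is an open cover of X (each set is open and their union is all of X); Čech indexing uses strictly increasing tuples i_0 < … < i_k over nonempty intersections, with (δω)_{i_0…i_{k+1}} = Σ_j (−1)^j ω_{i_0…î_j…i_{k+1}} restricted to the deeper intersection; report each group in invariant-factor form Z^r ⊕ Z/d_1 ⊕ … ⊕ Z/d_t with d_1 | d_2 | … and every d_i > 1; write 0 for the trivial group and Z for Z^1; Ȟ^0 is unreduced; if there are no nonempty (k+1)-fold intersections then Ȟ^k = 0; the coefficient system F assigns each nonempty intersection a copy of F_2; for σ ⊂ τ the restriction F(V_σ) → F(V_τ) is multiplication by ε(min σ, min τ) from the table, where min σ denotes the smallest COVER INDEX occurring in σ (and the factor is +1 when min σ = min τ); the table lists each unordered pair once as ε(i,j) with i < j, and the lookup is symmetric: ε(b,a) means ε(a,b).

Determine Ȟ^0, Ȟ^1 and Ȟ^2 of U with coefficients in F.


nonempty intersections:
  V12={r} V13={p} V14={u} V15={q,v} V23={t} V45={s}
C dims 5,6; δ0: rk_F2 4
Ȟ^0: (5−4)−0=1 ⇒ Z/2
Ȟ^1: (6−0)−4=2 ⇒ Z/2 ⊕ Z/2
Ȟ^2: (0−0)−0=0 ⇒ 0

Ȟ^0 = Z/2, Ȟ^1 = Z/2 ⊕ Z/2 and Ȟ^2 = 0


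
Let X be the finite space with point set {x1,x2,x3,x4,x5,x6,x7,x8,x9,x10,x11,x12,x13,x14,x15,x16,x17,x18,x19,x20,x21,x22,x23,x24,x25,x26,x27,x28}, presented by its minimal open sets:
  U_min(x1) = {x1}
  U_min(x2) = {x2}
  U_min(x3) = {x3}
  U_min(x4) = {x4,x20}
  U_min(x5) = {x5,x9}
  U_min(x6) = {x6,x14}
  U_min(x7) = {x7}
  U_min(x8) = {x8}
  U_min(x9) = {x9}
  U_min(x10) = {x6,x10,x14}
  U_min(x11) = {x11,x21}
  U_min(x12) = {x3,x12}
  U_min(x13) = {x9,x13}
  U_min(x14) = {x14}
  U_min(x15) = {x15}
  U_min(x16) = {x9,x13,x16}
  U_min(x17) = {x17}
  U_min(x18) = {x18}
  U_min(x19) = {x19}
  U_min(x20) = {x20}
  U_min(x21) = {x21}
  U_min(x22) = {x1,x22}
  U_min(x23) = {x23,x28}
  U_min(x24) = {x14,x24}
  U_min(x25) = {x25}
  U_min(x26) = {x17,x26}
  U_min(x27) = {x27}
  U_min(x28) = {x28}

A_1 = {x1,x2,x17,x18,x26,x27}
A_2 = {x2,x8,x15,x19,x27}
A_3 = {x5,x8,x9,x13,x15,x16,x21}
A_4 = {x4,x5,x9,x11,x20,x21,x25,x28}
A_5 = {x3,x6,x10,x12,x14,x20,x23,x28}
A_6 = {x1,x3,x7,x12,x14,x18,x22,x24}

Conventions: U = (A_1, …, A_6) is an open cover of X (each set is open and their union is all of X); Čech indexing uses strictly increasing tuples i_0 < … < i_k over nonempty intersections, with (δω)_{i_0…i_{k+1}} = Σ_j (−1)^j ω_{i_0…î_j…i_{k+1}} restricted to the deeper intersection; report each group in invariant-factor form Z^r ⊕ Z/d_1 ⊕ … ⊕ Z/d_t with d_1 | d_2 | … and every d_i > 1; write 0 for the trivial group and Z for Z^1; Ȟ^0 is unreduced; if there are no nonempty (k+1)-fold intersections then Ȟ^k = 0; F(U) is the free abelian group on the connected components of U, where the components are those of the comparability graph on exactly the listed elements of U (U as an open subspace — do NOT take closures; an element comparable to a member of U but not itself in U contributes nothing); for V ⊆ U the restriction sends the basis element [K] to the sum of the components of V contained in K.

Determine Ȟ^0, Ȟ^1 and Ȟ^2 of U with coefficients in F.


Ȟ^0(U;F) ≅ Z^16, Ȟ^1(U;F) ≅ 0, Ȟ^2(U;F) ≅ 0

intersection data:
  A12={x2,x27} A16={x1,x18} A23={x8,x15} A34={x5,x9,x21} A45={x20,x28} A56={x3,x12,x14}
components per intersection:
  A1: {x1} {x2} {x17,x26} {x18} {x27}
  A2: {x2} {x8} {x15} {x19} {x27}
  A3: {x5,x9,x13,x16} {x8} {x15} {x21}
  A4: {x4,x20} {x5,x9} {x11,x21} {x25} {x28}
  A5: {x3,x12} {x6,x10,x14} {x20} {x23,x28}
  A6: {x1,x22} {x3,x12} {x7} {x14,x24} {x18}
  A12: {x2} {x27}
  A16: {x1} {x18}
  A23: {x8} {x15}
  A34: {x5,x9} {x21}
  A45: {x20} {x28}
  A56: {x3,x12} {x14}
C dims 28,12; δ0: rk 12, SNF 1^12
Ȟ^0 = (28 − 12) − 0 = 16, so Ȟ^0 ≅ Z^16
Ȟ^1 = (12 − 0) − 12 = 0, so Ȟ^1 ≅ 0
Ȟ^2 = (0 − 0) − 0 = 0, so Ȟ^2 ≅ 0
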